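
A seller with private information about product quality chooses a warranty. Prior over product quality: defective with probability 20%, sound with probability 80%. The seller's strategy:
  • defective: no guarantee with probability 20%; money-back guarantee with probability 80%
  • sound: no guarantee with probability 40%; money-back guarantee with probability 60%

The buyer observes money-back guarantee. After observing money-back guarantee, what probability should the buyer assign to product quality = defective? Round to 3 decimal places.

Apply Bayes' rule using the sender's strategy as the likelihood.
P(money-back guarantee) = 0.2·0.8 + 0.8·0.6 = 0.64
P(defective | money-back guarantee) = (0.2·0.8) / 0.64 = 0.16 / 0.64 = 0.25

0.250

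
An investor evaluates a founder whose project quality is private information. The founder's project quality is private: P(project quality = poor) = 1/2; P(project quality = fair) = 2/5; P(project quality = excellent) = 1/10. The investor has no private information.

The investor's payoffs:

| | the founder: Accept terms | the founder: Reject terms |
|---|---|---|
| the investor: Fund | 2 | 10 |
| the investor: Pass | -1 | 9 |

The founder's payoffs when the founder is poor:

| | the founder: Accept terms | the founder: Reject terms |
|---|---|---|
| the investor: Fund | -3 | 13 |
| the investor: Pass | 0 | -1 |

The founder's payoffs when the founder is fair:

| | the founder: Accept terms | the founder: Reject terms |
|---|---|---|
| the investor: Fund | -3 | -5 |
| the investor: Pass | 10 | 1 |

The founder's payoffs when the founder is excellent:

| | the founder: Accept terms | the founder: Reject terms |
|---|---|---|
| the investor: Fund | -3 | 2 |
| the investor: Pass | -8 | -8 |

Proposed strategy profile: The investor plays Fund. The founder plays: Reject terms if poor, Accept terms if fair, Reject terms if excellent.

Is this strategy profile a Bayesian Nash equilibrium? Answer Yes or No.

Yes

The investor plays Fund: E[Fund] = 1/2·(10) + 2/5·(2) + 1/10·(10) = 34/5; E[Pass] = 5. Best-responding. ✓
The founder (project quality poor), facing Fund: Accept terms gives -3, Reject terms gives 13. Proposed Reject terms is best. ✓
The founder (project quality fair), facing Fund: Accept terms gives -3, Reject terms gives -5. Proposed Accept terms is best. ✓
The founder (project quality excellent), facing Fund: Accept terms gives -3, Reject terms gives 2. Proposed Reject terms is best. ✓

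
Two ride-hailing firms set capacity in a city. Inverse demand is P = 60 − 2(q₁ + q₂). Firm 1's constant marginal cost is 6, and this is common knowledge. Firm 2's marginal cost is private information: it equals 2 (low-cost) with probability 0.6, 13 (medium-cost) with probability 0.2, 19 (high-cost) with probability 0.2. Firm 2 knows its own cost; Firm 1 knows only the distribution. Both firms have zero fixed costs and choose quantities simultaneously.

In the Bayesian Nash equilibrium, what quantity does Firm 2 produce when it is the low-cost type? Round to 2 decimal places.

9.87

Type-c best response for Firm 2: q₂(c) = (60 − c)/4 − q₁/2.
Firm 1 maximizes expected profit; its first-order condition is 60 − 4q₁ − 2E[q₂] − 6 = 0.
Substituting E[q₂] and solving: E[c₂] = 7.6, so q₁ = (60 − 2·6 + 7.6)/6 = 9.26667.
q₂(low-cost) = (60 − 2 − 2·9.26667)/4 = 9.86667.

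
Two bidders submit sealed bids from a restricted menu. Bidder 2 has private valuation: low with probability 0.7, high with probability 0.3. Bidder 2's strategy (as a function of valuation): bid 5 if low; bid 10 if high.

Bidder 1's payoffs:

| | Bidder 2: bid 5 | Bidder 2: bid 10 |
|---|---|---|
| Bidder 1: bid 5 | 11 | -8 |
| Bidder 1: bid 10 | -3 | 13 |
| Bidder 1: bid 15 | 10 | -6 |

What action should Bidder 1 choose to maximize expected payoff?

bid 5

E[bid 5] = 0.7·(11) + 0.3·(-8) = 5.3
E[bid 10] = 0.7·(-3) + 0.3·(13) = 1.8
E[bid 15] = 0.7·(10) + 0.3·(-6) = 5.2
Best response: bid 5 (5.3 is the largest).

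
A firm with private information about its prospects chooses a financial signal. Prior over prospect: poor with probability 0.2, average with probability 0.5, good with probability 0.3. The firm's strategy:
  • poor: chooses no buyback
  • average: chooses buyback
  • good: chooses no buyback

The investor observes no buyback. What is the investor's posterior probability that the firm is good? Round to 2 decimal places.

P(no buyback) = 0.2·1 + 0.5·0 + 0.3·1 = 0.5
P(good | no buyback) = (0.3·1) / 0.5 = 0.3 / 0.5 = 0.6

0.60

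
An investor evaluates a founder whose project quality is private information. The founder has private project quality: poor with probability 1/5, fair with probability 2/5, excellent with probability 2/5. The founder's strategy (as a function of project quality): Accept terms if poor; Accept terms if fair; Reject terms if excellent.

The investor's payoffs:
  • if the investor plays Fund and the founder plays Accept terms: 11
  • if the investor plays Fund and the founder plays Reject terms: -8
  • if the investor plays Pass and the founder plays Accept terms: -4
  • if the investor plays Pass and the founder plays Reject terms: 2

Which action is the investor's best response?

E[Fund] = 1/5·(11) + 2/5·(11) + 2/5·(-8) = 17/5
E[Pass] = 1/5·(-4) + 2/5·(-4) + 2/5·(2) = -8/5
Best response: Fund (17/5 is the largest).

Fund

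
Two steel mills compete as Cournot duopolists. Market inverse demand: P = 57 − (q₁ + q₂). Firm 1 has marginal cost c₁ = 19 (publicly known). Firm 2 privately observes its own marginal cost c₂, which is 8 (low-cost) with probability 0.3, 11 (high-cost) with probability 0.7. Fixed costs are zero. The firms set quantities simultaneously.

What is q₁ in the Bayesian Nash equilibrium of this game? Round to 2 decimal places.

9.70

Type-c best response for Firm 2: q₂(c) = (57 − c)/2 − q₁/2.
Firm 1 maximizes expected profit; its first-order condition is 57 − 2q₁ − E[q₂] − 19 = 0.
Substituting E[q₂] and solving: E[c₂] = 10.1, so q₁ = (57 − 2·19 + 10.1)/3 = 9.7.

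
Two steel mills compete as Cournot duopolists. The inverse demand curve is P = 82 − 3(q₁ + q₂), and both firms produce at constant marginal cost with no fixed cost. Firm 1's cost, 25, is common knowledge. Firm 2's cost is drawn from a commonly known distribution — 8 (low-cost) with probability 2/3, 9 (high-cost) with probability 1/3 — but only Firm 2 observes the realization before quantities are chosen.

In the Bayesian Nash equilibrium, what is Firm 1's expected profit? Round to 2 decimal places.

60.25

Type-c best response for Firm 2: q₂(c) = (82 − c)/6 − q₁/2.
Firm 1 maximizes expected profit; its first-order condition is 82 − 6q₁ − 3E[q₂] − 25 = 0.
Substituting E[q₂] and solving: E[c₂] = 8.33333, so q₁ = (82 − 2·25 + 8.33333)/9 = 4.48148.
E[P] = 82 − 3·(q₁ + E[q₂]) = 38.4444; Firm 1's expected profit = (E[P] − 25)·q₁ = (38.4444 − 25)·4.48148 = 60.251.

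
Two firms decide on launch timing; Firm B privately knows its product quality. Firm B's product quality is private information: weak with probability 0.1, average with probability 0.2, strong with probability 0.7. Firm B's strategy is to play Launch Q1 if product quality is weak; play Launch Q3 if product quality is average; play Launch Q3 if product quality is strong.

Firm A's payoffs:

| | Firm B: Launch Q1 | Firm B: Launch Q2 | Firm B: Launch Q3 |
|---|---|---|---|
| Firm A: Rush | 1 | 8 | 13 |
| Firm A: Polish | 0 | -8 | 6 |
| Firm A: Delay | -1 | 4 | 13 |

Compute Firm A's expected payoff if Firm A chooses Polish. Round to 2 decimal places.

5.40

Take the expectation over Firm B's product quality, weighting each type's action by its prior probability.
E[Polish] = 0.1·0 + 0.2·6 + 0.7·6 = 0 + 1.2 + 4.2 = 5.4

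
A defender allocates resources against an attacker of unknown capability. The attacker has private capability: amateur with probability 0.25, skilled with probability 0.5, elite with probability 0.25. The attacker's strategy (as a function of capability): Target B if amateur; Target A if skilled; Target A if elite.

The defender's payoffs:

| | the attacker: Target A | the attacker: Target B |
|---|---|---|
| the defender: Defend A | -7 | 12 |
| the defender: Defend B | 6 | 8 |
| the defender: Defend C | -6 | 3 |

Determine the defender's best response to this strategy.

Compute the defender's expected payoff for each action, taking the expectation over the attacker's type.
E[Defend A] = 0.25·(12) + 0.5·(-7) + 0.25·(-7) = -2.25
E[Defend B] = 0.25·(8) + 0.5·(6) + 0.25·(6) = 6.5
E[Defend C] = 0.25·(3) + 0.5·(-6) + 0.25·(-6) = -3.75
Best response: Defend B (6.5 is the largest).

Defend B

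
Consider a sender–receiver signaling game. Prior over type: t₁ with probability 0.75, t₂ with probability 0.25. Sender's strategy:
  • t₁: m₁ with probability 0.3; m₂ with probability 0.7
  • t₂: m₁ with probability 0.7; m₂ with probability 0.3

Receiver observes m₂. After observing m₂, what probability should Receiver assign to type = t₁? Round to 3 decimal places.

Apply Bayes' rule using the sender's strategy as the likelihood.
P(m₂) = 0.75·0.7 + 0.25·0.3 = 0.6
P(t₁ | m₂) = (0.75·0.7) / 0.6 = 0.525 / 0.6 = 0.875

0.875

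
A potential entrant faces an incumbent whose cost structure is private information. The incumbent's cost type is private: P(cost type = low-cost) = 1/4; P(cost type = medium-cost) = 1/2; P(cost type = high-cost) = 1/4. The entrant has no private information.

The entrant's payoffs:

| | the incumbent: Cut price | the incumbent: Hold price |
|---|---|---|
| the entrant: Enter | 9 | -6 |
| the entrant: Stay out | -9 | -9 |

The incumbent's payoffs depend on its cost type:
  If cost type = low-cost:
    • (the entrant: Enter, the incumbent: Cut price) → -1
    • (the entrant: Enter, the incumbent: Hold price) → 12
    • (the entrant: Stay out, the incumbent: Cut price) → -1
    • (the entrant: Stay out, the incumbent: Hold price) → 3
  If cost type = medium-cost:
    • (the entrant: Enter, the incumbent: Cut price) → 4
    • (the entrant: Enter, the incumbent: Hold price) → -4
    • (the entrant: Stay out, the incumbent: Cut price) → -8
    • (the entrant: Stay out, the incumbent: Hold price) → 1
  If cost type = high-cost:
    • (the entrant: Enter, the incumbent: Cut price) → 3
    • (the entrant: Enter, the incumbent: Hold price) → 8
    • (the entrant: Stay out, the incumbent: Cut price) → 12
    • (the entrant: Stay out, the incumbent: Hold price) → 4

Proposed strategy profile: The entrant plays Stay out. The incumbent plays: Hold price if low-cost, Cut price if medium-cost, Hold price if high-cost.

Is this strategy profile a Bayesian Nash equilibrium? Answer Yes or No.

A profile is a BNE iff every type of every player is best-responding given beliefs about the other side.
The entrant plays Stay out: E[Stay out] = 1/4·(-9) + 1/2·(-9) + 1/4·(-9) = -9; E[Enter] = 3/2. Not best-responding. ✗
The incumbent (cost type low-cost), facing Stay out: Cut price gives -1, Hold price gives 3. Proposed Hold price is best. ✓
The incumbent (cost type medium-cost), facing Stay out: Cut price gives -8, Hold price gives 1. Proposed Cut price is not best — profitable deviation exists. ✗
The incumbent (cost type high-cost), facing Stay out: Cut price gives 12, Hold price gives 4. Proposed Hold price is not best — profitable deviation exists. ✗

No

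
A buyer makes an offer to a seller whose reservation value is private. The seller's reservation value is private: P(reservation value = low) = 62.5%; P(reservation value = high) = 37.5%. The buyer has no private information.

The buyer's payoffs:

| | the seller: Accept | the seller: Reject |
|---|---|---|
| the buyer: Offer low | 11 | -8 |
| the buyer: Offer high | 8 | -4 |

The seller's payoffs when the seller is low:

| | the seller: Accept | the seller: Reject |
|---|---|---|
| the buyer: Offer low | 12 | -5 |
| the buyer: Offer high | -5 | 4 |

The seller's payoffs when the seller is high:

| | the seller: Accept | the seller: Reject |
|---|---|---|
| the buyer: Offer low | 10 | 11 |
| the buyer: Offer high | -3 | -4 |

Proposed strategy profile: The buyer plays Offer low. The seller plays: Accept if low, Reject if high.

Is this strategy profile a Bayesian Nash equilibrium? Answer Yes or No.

Yes

The buyer plays Offer low: E[Offer low] = 0.625·(11) + 0.375·(-8) = 3.875; E[Offer high] = 3.5. Best-responding. ✓
The seller (reservation value low), facing Offer low: Accept gives 12, Reject gives -5. Proposed Accept is best. ✓
The seller (reservation value high), facing Offer low: Accept gives 10, Reject gives 11. Proposed Reject is best. ✓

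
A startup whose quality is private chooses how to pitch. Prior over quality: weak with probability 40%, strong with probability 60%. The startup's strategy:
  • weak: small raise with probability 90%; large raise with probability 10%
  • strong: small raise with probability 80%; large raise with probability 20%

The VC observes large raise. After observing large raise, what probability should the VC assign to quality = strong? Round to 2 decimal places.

0.75

P(large raise) = 0.4·0.1 + 0.6·0.2 = 0.16
P(strong | large raise) = (0.6·0.2) / 0.16 = 0.12 / 0.16 = 0.75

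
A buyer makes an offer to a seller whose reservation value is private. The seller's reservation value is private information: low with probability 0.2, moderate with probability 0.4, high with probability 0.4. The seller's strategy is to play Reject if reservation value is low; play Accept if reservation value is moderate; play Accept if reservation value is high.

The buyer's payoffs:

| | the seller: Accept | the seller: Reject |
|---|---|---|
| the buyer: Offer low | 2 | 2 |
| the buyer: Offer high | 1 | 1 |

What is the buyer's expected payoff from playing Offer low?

Take the expectation over the seller's reservation value, weighting each type's action by its prior probability.
E[Offer low] = 0.2·2 + 0.4·2 + 0.4·2 = 0.4 + 0.8 + 0.8 = 2

2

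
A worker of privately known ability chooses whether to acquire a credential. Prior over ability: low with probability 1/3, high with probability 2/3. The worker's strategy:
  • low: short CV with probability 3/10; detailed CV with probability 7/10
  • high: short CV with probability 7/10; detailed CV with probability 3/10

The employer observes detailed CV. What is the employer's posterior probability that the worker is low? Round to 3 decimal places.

Apply Bayes' rule using the sender's strategy as the likelihood.
P(detailed CV) = (1/3)·(7/10) + (2/3)·(3/10) = 13/30
P(low | detailed CV) = ((1/3)·(7/10)) / (13/30) = (7/30) / (13/30) = 7/13

0.538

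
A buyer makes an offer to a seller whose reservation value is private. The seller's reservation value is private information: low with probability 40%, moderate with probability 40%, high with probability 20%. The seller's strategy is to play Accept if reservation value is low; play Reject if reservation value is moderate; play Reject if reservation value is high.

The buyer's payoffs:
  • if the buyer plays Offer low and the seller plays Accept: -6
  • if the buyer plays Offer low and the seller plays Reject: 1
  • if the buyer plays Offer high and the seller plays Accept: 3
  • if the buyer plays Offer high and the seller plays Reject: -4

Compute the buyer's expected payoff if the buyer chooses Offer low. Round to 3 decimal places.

E[Offer low] = 0.4·(-6) + 0.4·1 + 0.2·1 = (-2.4) + 0.4 + 0.2 = -1.8

-1.800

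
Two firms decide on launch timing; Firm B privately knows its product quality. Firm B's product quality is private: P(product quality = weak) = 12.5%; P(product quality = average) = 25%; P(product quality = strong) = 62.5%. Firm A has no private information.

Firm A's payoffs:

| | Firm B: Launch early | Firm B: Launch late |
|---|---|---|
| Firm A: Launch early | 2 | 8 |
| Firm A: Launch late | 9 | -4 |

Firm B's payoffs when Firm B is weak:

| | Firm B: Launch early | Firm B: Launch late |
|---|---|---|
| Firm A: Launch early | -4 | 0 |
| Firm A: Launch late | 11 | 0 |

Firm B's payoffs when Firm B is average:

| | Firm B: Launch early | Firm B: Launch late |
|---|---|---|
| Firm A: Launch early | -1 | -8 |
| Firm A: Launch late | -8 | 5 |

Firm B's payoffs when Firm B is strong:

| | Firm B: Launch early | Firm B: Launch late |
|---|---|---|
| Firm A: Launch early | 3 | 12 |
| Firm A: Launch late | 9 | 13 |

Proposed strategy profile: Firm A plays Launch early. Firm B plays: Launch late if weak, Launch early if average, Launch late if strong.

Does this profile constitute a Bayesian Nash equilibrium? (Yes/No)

Yes

A profile is a BNE iff every type of every player is best-responding given beliefs about the other side.
Firm A plays Launch early: E[Launch early] = 0.125·(8) + 0.25·(2) + 0.625·(8) = 6.5; E[Launch late] = -0.75. Best-responding. ✓
Firm B (product quality weak), facing Launch early: Launch early gives -4, Launch late gives 0. Proposed Launch late is best. ✓
Firm B (product quality average), facing Launch early: Launch early gives -1, Launch late gives -8. Proposed Launch early is best. ✓
Firm B (product quality strong), facing Launch early: Launch early gives 3, Launch late gives 12. Proposed Launch late is best. ✓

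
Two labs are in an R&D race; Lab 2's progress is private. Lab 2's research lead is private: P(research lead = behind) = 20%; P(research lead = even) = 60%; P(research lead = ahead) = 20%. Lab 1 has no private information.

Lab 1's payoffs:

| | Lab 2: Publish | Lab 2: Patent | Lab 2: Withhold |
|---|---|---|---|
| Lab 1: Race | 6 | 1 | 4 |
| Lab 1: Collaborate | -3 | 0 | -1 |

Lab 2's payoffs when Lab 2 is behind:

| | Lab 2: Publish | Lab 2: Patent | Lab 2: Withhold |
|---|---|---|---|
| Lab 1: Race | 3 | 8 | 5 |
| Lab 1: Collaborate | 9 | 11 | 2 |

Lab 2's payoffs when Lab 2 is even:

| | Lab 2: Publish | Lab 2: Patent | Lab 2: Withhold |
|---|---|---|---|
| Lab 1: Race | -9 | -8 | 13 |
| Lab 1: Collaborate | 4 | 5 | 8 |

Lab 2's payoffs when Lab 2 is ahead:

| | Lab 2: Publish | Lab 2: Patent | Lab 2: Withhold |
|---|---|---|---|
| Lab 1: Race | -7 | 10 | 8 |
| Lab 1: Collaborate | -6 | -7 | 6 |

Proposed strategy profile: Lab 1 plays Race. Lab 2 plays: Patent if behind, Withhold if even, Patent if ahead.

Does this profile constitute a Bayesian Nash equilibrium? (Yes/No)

Yes

Lab 1 plays Race: E[Race] = 0.2·(1) + 0.6·(4) + 0.2·(1) = 2.8; E[Collaborate] = -0.6. Best-responding. ✓
Lab 2 (research lead behind), facing Race: Publish gives 3, Patent gives 8, Withhold gives 5. Proposed Patent is best. ✓
Lab 2 (research lead even), facing Race: Publish gives -9, Patent gives -8, Withhold gives 13. Proposed Withhold is best. ✓
Lab 2 (research lead ahead), facing Race: Publish gives -7, Patent gives 10, Withhold gives 8. Proposed Patent is best. ✓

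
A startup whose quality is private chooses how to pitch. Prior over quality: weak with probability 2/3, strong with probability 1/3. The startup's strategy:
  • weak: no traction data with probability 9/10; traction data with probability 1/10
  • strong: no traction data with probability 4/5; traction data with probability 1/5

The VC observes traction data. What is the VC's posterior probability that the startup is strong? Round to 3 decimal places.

0.500

P(traction data) = (2/3)·(1/10) + (1/3)·(1/5) = 2/15
P(strong | traction data) = ((1/3)·(1/5)) / (2/15) = (1/15) / (2/15) = 1/2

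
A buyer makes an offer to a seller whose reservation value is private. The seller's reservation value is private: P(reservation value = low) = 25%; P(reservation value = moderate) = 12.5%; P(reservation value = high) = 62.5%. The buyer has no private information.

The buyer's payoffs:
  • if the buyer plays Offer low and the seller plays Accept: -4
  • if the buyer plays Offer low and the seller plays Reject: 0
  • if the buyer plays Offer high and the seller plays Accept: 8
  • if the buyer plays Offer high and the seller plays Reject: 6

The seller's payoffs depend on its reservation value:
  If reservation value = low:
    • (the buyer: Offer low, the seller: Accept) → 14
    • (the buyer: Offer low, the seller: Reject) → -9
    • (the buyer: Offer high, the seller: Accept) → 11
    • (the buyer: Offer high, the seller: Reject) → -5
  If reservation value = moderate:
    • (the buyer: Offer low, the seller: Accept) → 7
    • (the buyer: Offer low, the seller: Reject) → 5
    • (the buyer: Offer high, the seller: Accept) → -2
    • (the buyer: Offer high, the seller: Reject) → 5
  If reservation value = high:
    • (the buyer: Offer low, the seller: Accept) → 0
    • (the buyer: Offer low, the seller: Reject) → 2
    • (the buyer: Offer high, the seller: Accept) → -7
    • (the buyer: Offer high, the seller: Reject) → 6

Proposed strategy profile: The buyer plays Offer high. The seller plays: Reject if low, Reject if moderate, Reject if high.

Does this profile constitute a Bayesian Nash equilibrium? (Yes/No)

The buyer plays Offer high: E[Offer high] = 0.25·(6) + 0.125·(6) + 0.625·(6) = 6; E[Offer low] = 0. Best-responding. ✓
The seller (reservation value low), facing Offer high: Accept gives 11, Reject gives -5. Proposed Reject is not best — profitable deviation exists. ✗
The seller (reservation value moderate), facing Offer high: Accept gives -2, Reject gives 5. Proposed Reject is best. ✓
The seller (reservation value high), facing Offer high: Accept gives -7, Reject gives 6. Proposed Reject is best. ✓

No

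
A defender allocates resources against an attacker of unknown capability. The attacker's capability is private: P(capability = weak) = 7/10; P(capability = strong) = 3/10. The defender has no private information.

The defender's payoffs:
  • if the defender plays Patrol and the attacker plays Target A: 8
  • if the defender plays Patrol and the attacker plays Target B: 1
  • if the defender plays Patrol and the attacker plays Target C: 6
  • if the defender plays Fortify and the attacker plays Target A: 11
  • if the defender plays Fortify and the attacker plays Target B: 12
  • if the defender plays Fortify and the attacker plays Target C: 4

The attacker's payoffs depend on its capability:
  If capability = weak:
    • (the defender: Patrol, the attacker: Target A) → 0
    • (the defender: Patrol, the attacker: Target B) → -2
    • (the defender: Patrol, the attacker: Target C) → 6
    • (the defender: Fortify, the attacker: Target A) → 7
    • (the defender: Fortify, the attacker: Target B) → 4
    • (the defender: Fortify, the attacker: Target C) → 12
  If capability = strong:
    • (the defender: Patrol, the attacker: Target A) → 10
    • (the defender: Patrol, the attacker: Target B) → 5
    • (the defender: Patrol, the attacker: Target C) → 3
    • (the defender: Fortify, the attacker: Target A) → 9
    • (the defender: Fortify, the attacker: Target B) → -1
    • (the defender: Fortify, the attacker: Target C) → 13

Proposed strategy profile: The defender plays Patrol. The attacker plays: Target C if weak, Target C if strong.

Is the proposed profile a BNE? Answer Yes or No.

A profile is a BNE iff every type of every player is best-responding given beliefs about the other side.
The defender plays Patrol: E[Patrol] = 7/10·(6) + 3/10·(6) = 6; E[Fortify] = 4. Best-responding. ✓
The attacker (capability weak), facing Patrol: Target A gives 0, Target B gives -2, Target C gives 6. Proposed Target C is best. ✓
The attacker (capability strong), facing Patrol: Target A gives 10, Target B gives 5, Target C gives 3. Proposed Target C is not best — profitable deviation exists. ✗

No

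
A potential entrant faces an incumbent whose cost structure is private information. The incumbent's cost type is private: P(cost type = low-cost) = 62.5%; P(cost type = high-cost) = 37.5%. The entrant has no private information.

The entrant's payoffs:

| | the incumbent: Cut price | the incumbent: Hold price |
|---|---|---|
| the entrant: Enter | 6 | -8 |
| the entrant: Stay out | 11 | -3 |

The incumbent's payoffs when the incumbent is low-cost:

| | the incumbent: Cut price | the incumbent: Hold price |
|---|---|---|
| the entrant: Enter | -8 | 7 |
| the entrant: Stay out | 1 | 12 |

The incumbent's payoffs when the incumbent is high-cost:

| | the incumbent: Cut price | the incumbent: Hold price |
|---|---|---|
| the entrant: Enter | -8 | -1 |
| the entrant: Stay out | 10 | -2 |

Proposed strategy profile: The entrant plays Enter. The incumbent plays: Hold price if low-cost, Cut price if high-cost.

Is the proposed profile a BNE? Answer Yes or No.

The entrant plays Enter: E[Enter] = 0.625·(-8) + 0.375·(6) = -2.75; E[Stay out] = 2.25. Not best-responding. ✗
The incumbent (cost type low-cost), facing Enter: Cut price gives -8, Hold price gives 7. Proposed Hold price is best. ✓
The incumbent (cost type high-cost), facing Enter: Cut price gives -8, Hold price gives -1. Proposed Cut price is not best — profitable deviation exists. ✗

No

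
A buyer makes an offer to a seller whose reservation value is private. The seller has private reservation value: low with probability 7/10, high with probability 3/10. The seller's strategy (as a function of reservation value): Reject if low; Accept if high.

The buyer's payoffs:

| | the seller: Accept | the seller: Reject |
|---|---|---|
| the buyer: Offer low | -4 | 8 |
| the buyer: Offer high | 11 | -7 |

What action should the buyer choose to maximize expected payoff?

Offer low

Compute the buyer's expected payoff for each action, taking the expectation over the seller's type.
E[Offer low] = 7/10·(8) + 3/10·(-4) = 22/5
E[Offer high] = 7/10·(-7) + 3/10·(11) = -8/5
Best response: Offer low (22/5 is the largest).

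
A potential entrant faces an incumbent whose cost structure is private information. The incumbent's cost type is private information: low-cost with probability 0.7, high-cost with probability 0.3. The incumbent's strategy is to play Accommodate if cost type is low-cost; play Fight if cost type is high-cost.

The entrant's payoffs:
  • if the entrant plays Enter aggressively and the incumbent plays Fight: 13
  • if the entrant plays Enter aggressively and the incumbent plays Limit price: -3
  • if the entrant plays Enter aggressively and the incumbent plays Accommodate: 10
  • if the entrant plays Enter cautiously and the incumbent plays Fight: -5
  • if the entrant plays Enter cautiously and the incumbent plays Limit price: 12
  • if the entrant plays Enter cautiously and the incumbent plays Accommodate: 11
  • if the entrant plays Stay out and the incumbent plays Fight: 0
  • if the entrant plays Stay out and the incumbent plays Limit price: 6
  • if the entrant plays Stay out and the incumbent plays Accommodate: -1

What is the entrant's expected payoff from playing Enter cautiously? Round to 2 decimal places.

6.20

Take the expectation over the incumbent's cost type, weighting each type's action by its prior probability.
E[Enter cautiously] = 0.7·11 + 0.3·(-5) = 7.7 + (-1.5) = 6.2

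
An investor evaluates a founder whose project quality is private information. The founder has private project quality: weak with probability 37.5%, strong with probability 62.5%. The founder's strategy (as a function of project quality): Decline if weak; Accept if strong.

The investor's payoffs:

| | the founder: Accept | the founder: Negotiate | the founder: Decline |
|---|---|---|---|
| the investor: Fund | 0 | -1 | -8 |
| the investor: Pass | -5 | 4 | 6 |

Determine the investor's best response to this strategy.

Pass

E[Fund] = 0.375·(-8) + 0.625·(0) = -3
E[Pass] = 0.375·(6) + 0.625·(-5) = -0.875
Best response: Pass (-0.875 is the largest).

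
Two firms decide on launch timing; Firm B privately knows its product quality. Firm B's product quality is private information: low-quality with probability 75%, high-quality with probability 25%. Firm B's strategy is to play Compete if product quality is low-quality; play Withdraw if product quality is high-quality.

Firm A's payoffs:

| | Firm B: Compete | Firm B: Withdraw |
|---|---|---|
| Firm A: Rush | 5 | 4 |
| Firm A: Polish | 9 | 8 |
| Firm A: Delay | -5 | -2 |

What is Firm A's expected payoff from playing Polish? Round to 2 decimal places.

8.75

E[Polish] = 0.75·9 + 0.25·8 = 6.75 + 2 = 8.75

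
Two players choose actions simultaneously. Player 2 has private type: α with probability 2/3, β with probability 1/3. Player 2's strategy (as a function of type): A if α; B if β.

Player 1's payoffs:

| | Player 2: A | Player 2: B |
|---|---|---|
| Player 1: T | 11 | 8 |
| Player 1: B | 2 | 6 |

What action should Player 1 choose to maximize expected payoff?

Compute Player 1's expected payoff for each action, taking the expectation over Player 2's type.
E[T] = 2/3·(11) + 1/3·(8) = 10
E[B] = 2/3·(2) + 1/3·(6) = 10/3
Best response: T (10 is the largest).

T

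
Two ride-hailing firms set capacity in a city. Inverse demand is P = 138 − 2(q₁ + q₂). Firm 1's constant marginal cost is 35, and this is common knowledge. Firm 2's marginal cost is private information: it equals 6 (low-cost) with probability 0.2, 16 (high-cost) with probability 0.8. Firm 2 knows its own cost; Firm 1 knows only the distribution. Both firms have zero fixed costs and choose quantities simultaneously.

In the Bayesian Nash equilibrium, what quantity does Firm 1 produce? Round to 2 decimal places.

13.67

Each type of Firm 2 best-responds to q₁; Firm 1 best-responds to the expected q₂ over Firm 2's types.
Firm 2 with cost c maximizes (138 − 2(q₁+q₂) − c)·q₂, giving q₂(c) = (138 − c − 2q₁)/4.
E[c₂] = 0.2·6 + 0.8·16 = 14
Firm 1's FOC against E[q₂] yields q₁ = (138 − 2·35 + E[c₂])/6 = (138 − 70 + 14)/6 = 13.6667.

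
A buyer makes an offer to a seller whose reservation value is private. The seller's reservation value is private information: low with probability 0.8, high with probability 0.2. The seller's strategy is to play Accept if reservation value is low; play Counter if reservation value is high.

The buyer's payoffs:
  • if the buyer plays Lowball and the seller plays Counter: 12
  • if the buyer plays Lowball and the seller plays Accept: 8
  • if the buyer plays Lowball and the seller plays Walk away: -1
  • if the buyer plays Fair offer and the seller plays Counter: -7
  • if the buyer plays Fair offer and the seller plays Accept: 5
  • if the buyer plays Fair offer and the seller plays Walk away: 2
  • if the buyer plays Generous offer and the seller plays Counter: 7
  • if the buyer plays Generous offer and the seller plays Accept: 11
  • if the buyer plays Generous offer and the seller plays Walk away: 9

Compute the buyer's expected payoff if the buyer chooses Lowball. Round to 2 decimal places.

8.80

E[Lowball] = 0.8·8 + 0.2·12 = 6.4 + 2.4 = 8.8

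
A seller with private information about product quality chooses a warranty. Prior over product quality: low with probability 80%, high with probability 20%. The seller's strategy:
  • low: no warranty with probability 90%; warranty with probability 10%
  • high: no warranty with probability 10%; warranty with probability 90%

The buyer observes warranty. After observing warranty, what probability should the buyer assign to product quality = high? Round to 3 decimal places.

0.692

P(warranty) = 0.8·0.1 + 0.2·0.9 = 0.26
P(high | warranty) = (0.2·0.9) / 0.26 = 0.18 / 0.26 = 0.692308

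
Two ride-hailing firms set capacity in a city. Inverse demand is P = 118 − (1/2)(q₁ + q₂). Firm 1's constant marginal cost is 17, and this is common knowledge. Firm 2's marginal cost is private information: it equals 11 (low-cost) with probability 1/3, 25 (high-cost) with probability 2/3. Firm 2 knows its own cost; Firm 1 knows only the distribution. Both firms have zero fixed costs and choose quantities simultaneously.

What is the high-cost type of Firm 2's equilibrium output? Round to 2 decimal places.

Type-c best response for Firm 2: q₂(c) = (118 − c) − q₁/2.
Firm 1 maximizes expected profit; its first-order condition is 118 − q₁ − (1/2)E[q₂] − 17 = 0.
Substituting E[q₂] and solving: E[c₂] = 20.3333, so q₁ = (118 − 2·17 + 20.3333)/(3/2) = 69.5556.
q₂(high-cost) = (118 − 25 − (1/2)·69.5556) = 58.2222.

58.22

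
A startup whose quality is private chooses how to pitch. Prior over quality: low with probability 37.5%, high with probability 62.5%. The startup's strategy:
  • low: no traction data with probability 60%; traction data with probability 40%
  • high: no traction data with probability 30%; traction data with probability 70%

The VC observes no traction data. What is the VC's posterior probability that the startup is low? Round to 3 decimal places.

P(no traction data) = 0.375·0.6 + 0.625·0.3 = 0.4125
P(low | no traction data) = (0.375·0.6) / 0.4125 = 0.225 / 0.4125 = 0.545455

0.545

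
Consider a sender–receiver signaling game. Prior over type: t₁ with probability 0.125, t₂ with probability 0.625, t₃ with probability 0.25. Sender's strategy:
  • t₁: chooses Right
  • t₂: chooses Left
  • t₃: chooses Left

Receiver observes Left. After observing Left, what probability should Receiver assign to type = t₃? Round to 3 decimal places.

Apply Bayes' rule using the sender's strategy as the likelihood.
P(Left) = 0.125·0 + 0.625·1 + 0.25·1 = 0.875
P(t₃ | Left) = (0.25·1) / 0.875 = 0.25 / 0.875 = 0.285714

0.286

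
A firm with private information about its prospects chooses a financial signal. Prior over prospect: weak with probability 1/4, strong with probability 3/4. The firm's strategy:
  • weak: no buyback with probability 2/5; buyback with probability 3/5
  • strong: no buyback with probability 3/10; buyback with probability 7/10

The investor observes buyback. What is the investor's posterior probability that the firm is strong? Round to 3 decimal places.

0.778

P(buyback) = (1/4)·(3/5) + (3/4)·(7/10) = 27/40
P(strong | buyback) = ((3/4)·(7/10)) / (27/40) = (21/40) / (27/40) = 7/9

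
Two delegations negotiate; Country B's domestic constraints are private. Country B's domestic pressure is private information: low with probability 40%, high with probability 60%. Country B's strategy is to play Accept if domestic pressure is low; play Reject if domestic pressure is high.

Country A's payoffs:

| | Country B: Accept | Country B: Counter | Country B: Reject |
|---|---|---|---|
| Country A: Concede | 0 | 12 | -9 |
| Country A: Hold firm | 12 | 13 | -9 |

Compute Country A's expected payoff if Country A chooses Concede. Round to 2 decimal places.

-5.40

E[Concede] = 0.4·0 + 0.6·(-9) = 0 + (-5.4) = -5.4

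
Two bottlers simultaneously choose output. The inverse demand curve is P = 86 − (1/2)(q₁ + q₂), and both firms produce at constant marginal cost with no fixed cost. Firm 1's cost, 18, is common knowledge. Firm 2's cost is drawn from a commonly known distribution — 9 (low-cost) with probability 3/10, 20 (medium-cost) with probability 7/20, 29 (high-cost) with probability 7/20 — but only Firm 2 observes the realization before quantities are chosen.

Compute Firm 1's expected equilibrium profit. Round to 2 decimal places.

1084.23

Firm 2 with cost c maximizes (86 − (1/2)(q₁+q₂) − c)·q₂, giving q₂(c) = (86 − c − (1/2)q₁).
E[c₂] = 3/10·9 + 7/20·20 + 7/20·29 = 19.85
Firm 1's FOC against E[q₂] yields q₁ = (86 − 2·18 + E[c₂])/(3/2) = (86 − 36 + 19.85)/(3/2) = 46.5667.
E[P] = 86 − (1/2)·(q₁ + E[q₂]) = 41.2833; Firm 1's expected profit = (E[P] − 18)·q₁ = (41.2833 − 18)·46.5667 = 1084.23.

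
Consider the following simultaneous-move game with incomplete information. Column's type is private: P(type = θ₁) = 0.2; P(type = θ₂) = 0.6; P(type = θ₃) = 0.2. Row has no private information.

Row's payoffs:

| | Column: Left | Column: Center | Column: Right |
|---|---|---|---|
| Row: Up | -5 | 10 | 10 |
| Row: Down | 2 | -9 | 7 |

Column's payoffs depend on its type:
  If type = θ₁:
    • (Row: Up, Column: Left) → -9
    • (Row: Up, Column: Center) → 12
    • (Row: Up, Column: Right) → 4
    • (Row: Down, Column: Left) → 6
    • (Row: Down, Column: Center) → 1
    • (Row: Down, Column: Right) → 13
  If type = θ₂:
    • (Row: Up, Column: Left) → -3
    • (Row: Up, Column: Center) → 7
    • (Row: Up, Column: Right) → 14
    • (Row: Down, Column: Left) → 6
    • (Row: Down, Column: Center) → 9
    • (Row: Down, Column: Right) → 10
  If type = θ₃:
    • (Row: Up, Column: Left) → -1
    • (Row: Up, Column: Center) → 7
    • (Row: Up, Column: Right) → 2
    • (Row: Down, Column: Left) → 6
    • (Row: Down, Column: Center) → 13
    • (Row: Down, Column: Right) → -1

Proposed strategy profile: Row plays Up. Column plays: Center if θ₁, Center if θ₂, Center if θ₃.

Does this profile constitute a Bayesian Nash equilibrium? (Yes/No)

Row plays Up: E[Up] = 0.2·(10) + 0.6·(10) + 0.2·(10) = 10; E[Down] = -9. Best-responding. ✓
Column (type θ₁), facing Up: Left gives -9, Center gives 12, Right gives 4. Proposed Center is best. ✓
Column (type θ₂), facing Up: Left gives -3, Center gives 7, Right gives 14. Proposed Center is not best — profitable deviation exists. ✗
Column (type θ₃), facing Up: Left gives -1, Center gives 7, Right gives 2. Proposed Center is best. ✓

No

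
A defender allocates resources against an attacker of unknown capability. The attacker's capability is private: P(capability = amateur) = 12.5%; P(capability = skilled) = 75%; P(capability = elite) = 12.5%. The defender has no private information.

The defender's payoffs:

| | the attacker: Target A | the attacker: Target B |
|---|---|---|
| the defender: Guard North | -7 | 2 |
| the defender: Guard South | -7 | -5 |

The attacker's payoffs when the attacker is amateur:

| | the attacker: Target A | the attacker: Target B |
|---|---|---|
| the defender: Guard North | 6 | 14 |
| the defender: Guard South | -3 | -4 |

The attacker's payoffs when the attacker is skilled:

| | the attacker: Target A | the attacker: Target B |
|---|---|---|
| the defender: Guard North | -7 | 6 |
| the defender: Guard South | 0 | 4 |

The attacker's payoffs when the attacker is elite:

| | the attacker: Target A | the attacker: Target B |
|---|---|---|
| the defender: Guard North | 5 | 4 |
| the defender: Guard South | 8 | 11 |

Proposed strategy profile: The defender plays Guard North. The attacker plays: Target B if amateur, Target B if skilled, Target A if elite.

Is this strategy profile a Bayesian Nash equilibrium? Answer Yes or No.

Yes

The defender plays Guard North: E[Guard North] = 0.125·(2) + 0.75·(2) + 0.125·(-7) = 0.875; E[Guard South] = -5.25. Best-responding. ✓
The attacker (capability amateur), facing Guard North: Target A gives 6, Target B gives 14. Proposed Target B is best. ✓
The attacker (capability skilled), facing Guard North: Target A gives -7, Target B gives 6. Proposed Target B is best. ✓
The attacker (capability elite), facing Guard North: Target A gives 5, Target B gives 4. Proposed Target A is best. ✓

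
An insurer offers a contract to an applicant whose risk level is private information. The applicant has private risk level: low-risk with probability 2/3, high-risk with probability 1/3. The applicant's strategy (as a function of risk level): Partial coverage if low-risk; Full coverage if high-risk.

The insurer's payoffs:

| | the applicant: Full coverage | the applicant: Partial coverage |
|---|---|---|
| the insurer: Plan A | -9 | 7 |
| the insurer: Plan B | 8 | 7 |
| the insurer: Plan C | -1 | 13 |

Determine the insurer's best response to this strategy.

Plan C

E[Plan A] = 2/3·(7) + 1/3·(-9) = 5/3
E[Plan B] = 2/3·(7) + 1/3·(8) = 22/3
E[Plan C] = 2/3·(13) + 1/3·(-1) = 25/3
Best response: Plan C (25/3 is the largest).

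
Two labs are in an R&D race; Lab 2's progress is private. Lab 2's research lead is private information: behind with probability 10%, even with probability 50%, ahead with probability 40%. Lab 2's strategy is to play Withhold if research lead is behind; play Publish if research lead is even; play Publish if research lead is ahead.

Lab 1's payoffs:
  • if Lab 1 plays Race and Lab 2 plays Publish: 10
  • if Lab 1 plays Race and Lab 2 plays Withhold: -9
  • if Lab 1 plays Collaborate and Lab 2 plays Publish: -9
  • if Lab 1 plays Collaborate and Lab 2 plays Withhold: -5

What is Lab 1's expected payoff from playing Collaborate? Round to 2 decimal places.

E[Collaborate] = 0.1·(-5) + 0.5·(-9) + 0.4·(-9) = (-0.5) + (-4.5) + (-3.6) = -8.6

-8.60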